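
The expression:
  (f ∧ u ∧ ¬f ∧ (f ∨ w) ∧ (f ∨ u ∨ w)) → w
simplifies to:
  True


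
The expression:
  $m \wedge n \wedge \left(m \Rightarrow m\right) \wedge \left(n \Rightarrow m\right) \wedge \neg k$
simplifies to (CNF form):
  $m \wedge n \wedge \neg k$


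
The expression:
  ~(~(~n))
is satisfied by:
  {n: False}


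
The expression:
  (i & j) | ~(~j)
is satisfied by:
  {j: True}


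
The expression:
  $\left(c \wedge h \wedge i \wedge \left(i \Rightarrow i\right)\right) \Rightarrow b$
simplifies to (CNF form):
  $b \vee \neg c \vee \neg h \vee \neg i$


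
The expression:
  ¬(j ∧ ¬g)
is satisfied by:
  {g: True, j: False}
  {j: False, g: False}
  {j: True, g: True}


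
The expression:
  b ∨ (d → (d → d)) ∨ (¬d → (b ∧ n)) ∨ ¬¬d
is always true.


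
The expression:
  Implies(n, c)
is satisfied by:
  {c: True, n: False}
  {n: False, c: False}
  {n: True, c: True}


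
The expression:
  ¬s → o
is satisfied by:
  {o: True, s: True}
  {o: True, s: False}
  {s: True, o: False}


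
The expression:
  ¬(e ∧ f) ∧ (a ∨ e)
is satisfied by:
  {a: True, e: False, f: False}
  {f: True, a: True, e: False}
  {e: True, a: True, f: False}
  {e: True, a: False, f: False}


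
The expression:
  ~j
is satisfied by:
  {j: False}


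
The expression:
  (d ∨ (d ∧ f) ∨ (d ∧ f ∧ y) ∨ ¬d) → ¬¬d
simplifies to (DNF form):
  d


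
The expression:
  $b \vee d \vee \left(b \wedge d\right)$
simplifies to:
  $b \vee d$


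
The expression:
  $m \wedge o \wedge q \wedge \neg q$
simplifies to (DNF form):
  $\text{False}$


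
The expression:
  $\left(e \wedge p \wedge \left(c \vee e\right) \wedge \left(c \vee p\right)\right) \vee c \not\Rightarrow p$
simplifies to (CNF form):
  $\left(c \vee e\right) \wedge \left(c \vee p\right) \wedge \left(e \vee \neg p\right) \wedge \left(p \vee \neg p\right)$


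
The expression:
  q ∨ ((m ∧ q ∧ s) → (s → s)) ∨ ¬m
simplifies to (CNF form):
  True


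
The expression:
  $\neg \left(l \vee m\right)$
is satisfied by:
  {l: False, m: False}


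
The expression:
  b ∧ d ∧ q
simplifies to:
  b ∧ d ∧ q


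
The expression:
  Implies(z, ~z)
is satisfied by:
  {z: False}


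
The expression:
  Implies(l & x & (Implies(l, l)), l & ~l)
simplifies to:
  ~l | ~x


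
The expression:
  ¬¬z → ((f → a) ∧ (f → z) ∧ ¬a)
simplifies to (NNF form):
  (¬a ∧ ¬f) ∨ ¬z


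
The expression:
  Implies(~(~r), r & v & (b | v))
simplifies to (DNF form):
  v | ~r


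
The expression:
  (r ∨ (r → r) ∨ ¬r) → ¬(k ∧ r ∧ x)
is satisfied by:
  {k: False, x: False, r: False}
  {r: True, k: False, x: False}
  {x: True, k: False, r: False}
  {r: True, x: True, k: False}
  {k: True, r: False, x: False}
  {r: True, k: True, x: False}
  {x: True, k: True, r: False}


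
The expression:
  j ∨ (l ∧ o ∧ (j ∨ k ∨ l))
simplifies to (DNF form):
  j ∨ (l ∧ o)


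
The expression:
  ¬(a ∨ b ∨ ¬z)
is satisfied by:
  {z: True, b: False, a: False}


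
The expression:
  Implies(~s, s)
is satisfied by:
  {s: True}


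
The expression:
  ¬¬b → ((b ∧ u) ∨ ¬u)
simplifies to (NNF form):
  True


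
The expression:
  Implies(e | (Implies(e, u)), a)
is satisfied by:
  {a: True}


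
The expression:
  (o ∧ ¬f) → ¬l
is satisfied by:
  {f: True, l: False, o: False}
  {l: False, o: False, f: False}
  {o: True, f: True, l: False}
  {o: True, l: False, f: False}
  {f: True, l: True, o: False}
  {l: True, f: False, o: False}
  {o: True, l: True, f: True}


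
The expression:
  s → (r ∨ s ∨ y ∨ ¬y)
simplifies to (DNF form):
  True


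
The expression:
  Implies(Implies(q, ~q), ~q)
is always true.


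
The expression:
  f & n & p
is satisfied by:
  {p: True, f: True, n: True}


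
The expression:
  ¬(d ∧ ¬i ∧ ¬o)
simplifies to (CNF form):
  i ∨ o ∨ ¬d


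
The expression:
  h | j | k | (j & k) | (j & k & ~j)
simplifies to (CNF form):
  h | j | k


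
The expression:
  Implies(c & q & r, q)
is always true.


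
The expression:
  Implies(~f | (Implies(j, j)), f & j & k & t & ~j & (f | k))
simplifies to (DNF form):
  False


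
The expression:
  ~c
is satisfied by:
  {c: False}


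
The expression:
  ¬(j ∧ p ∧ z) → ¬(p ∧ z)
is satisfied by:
  {j: True, p: False, z: False}
  {p: False, z: False, j: False}
  {j: True, z: True, p: False}
  {z: True, p: False, j: False}
  {j: True, p: True, z: False}
  {p: True, j: False, z: False}
  {j: True, z: True, p: True}


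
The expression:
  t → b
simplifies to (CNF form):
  b ∨ ¬t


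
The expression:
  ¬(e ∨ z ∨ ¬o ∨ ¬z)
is never true.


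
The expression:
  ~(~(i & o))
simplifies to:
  i & o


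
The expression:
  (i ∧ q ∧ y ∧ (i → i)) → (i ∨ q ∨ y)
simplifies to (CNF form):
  True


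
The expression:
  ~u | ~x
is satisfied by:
  {u: False, x: False}
  {x: True, u: False}
  {u: True, x: False}


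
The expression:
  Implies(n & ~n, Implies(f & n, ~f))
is always true.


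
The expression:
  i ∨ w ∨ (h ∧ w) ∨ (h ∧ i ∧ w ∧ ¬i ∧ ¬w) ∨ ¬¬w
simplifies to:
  i ∨ w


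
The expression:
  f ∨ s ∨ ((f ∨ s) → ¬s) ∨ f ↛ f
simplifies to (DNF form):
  True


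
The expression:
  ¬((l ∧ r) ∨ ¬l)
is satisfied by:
  {l: True, r: False}


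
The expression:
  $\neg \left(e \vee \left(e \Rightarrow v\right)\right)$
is never true.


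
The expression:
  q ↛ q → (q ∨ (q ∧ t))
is always true.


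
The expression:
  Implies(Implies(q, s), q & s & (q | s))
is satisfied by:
  {q: True}


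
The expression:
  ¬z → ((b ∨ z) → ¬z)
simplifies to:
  True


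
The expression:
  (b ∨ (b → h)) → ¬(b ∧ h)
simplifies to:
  ¬b ∨ ¬h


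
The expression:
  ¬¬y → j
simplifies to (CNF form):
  j ∨ ¬y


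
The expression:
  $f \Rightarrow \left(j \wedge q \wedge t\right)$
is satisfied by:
  {j: True, t: True, q: True, f: False}
  {j: True, t: True, q: False, f: False}
  {j: True, q: True, t: False, f: False}
  {j: True, q: False, t: False, f: False}
  {t: True, q: True, j: False, f: False}
  {t: True, q: False, j: False, f: False}
  {q: True, j: False, t: False, f: False}
  {q: False, j: False, t: False, f: False}
  {f: True, j: True, t: True, q: True}


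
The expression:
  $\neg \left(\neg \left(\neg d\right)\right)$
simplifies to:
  $\neg d$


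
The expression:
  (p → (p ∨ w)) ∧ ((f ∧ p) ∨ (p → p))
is always true.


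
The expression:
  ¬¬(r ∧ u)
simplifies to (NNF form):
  r ∧ u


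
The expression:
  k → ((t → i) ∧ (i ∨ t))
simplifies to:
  i ∨ ¬k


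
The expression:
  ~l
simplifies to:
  ~l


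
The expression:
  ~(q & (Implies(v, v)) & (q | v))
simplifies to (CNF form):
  ~q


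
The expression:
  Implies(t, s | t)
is always true.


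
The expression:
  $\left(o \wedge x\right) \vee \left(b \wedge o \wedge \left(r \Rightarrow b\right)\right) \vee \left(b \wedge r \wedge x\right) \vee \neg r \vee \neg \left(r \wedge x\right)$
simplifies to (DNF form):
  $b \vee o \vee \neg r \vee \neg x$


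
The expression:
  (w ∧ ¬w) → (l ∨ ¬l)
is always true.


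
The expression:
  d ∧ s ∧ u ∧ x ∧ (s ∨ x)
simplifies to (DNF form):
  d ∧ s ∧ u ∧ x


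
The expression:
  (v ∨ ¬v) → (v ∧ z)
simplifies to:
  v ∧ z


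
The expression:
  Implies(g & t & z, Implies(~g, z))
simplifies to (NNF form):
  True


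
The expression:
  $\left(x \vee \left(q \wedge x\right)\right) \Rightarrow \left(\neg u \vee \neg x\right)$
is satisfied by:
  {u: False, x: False}
  {x: True, u: False}
  {u: True, x: False}


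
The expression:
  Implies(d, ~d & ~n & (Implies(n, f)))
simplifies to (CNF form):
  ~d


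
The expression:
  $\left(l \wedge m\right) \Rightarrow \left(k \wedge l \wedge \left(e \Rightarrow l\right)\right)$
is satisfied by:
  {k: True, l: False, m: False}
  {l: False, m: False, k: False}
  {k: True, m: True, l: False}
  {m: True, l: False, k: False}
  {k: True, l: True, m: False}
  {l: True, k: False, m: False}
  {k: True, m: True, l: True}


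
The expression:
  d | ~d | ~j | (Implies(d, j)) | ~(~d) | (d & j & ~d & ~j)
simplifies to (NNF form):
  True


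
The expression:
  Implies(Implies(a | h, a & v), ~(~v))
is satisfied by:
  {a: True, v: True, h: True}
  {a: True, v: True, h: False}
  {a: True, h: True, v: False}
  {a: True, h: False, v: False}
  {v: True, h: True, a: False}
  {v: True, h: False, a: False}
  {h: True, v: False, a: False}


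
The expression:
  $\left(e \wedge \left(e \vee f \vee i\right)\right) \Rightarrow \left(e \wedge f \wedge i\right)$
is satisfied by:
  {i: True, f: True, e: False}
  {i: True, f: False, e: False}
  {f: True, i: False, e: False}
  {i: False, f: False, e: False}
  {i: True, e: True, f: True}


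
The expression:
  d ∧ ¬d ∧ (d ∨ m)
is never true.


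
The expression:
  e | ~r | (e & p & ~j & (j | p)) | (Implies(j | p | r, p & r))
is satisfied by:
  {e: True, p: True, r: False}
  {e: True, p: False, r: False}
  {p: True, e: False, r: False}
  {e: False, p: False, r: False}
  {r: True, e: True, p: True}
  {r: True, e: True, p: False}
  {r: True, p: True, e: False}


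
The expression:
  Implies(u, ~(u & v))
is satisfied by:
  {u: False, v: False}
  {v: True, u: False}
  {u: True, v: False}


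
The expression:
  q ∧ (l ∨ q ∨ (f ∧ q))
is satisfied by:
  {q: True}


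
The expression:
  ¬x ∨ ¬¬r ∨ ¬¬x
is always true.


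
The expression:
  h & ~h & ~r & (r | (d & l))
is never true.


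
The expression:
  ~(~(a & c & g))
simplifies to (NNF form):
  a & c & g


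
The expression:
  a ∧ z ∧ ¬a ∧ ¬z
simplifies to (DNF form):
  False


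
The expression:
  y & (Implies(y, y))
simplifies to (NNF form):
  y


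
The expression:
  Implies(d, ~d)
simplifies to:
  ~d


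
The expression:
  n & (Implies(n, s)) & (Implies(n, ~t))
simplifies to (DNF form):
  n & s & ~t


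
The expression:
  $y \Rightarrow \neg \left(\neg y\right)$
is always true.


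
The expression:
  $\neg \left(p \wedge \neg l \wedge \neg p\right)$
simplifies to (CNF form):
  $\text{True}$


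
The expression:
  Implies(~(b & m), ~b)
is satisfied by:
  {m: True, b: False}
  {b: False, m: False}
  {b: True, m: True}


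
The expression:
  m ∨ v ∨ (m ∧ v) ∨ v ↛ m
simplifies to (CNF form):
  m ∨ v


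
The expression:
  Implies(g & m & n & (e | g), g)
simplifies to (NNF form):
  True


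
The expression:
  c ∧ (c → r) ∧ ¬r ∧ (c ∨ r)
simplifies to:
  False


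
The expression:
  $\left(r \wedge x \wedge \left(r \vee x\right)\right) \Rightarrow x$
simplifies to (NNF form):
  $\text{True}$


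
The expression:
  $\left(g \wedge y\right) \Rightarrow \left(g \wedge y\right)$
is always true.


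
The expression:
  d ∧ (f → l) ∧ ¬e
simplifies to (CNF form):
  d ∧ ¬e ∧ (l ∨ ¬f)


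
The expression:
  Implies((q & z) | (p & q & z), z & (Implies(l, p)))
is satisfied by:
  {p: True, l: False, q: False, z: False}
  {z: False, l: False, p: False, q: False}
  {z: True, p: True, l: False, q: False}
  {z: True, l: False, p: False, q: False}
  {q: True, p: True, z: False, l: False}
  {q: True, z: False, l: False, p: False}
  {q: True, z: True, p: True, l: False}
  {q: True, z: True, l: False, p: False}
  {p: True, l: True, q: False, z: False}
  {l: True, q: False, p: False, z: False}
  {z: True, l: True, p: True, q: False}
  {z: True, l: True, q: False, p: False}
  {p: True, l: True, q: True, z: False}
  {l: True, q: True, z: False, p: False}
  {z: True, l: True, q: True, p: True}


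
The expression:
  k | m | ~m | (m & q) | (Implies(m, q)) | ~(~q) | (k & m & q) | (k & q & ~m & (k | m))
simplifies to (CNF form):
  True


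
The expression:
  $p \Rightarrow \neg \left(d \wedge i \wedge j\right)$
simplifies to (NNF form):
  $\neg d \vee \neg i \vee \neg j \vee \neg p$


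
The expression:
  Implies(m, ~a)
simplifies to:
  ~a | ~m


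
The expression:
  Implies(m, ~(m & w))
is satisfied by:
  {w: False, m: False}
  {m: True, w: False}
  {w: True, m: False}


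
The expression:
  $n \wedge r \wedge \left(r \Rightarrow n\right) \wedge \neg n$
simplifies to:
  $\text{False}$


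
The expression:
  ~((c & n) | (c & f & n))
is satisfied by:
  {c: False, n: False}
  {n: True, c: False}
  {c: True, n: False}


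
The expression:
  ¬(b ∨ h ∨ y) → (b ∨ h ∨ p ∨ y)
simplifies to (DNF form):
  b ∨ h ∨ p ∨ y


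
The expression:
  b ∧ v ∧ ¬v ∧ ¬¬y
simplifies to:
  False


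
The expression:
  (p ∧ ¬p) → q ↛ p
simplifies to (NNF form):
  True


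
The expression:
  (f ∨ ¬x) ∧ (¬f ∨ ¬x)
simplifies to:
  ¬x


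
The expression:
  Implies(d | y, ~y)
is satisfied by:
  {y: False}


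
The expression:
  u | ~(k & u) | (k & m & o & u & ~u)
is always true.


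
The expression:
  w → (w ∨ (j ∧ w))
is always true.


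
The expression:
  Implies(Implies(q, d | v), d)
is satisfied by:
  {d: True, q: True, v: False}
  {d: True, q: False, v: False}
  {d: True, v: True, q: True}
  {d: True, v: True, q: False}
  {q: True, v: False, d: False}


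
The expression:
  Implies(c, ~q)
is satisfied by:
  {c: False, q: False}
  {q: True, c: False}
  {c: True, q: False}


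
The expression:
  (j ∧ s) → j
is always true.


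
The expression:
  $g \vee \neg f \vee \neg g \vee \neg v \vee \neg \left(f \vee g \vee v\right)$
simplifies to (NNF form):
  $\text{True}$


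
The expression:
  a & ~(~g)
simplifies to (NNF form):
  a & g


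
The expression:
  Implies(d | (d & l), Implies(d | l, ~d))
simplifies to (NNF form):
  ~d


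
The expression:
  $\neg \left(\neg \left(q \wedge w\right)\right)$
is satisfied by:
  {w: True, q: True}


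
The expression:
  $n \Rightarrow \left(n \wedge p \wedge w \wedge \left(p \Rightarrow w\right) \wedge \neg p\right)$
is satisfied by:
  {n: False}


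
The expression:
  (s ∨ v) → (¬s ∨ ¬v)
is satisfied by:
  {s: False, v: False}
  {v: True, s: False}
  {s: True, v: False}


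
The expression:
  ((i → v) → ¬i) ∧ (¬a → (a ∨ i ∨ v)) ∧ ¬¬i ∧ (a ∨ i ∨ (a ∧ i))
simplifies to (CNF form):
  i ∧ ¬v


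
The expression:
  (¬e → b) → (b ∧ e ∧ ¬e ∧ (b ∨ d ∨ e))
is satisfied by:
  {e: False, b: False}


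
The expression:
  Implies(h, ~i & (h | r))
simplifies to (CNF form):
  ~h | ~i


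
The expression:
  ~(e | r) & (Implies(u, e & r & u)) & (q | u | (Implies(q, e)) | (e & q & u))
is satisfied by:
  {u: False, e: False, r: False}


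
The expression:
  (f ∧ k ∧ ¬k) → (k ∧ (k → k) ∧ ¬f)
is always true.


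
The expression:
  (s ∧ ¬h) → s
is always true.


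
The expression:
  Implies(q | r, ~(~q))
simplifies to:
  q | ~r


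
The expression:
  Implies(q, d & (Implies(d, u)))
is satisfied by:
  {u: True, d: True, q: False}
  {u: True, d: False, q: False}
  {d: True, u: False, q: False}
  {u: False, d: False, q: False}
  {q: True, u: True, d: True}


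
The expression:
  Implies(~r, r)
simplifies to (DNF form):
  r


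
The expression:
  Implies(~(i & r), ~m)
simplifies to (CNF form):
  (i | ~m) & (r | ~m)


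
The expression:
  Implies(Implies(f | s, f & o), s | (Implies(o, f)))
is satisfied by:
  {s: True, f: True, o: False}
  {s: True, f: False, o: False}
  {f: True, s: False, o: False}
  {s: False, f: False, o: False}
  {o: True, s: True, f: True}
  {o: True, s: True, f: False}
  {o: True, f: True, s: False}


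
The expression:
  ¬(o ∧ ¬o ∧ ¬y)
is always true.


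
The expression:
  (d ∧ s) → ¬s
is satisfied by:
  {s: False, d: False}
  {d: True, s: False}
  {s: True, d: False}


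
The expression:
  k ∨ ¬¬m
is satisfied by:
  {k: True, m: True}
  {k: True, m: False}
  {m: True, k: False}


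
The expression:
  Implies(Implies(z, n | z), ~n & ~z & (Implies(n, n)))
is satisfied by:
  {n: False, z: False}


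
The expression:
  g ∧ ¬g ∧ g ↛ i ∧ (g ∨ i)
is never true.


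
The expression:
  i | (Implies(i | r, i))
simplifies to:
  i | ~r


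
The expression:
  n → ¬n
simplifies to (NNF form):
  ¬n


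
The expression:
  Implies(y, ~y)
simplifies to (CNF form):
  ~y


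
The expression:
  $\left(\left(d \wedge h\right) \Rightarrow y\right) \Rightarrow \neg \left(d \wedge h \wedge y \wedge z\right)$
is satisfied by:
  {h: False, z: False, d: False, y: False}
  {y: True, h: False, z: False, d: False}
  {d: True, h: False, z: False, y: False}
  {y: True, d: True, h: False, z: False}
  {z: True, y: False, h: False, d: False}
  {y: True, z: True, h: False, d: False}
  {d: True, z: True, y: False, h: False}
  {y: True, d: True, z: True, h: False}
  {h: True, d: False, z: False, y: False}
  {y: True, h: True, d: False, z: False}
  {d: True, h: True, y: False, z: False}
  {y: True, d: True, h: True, z: False}
  {z: True, h: True, d: False, y: False}
  {y: True, z: True, h: True, d: False}
  {d: True, z: True, h: True, y: False}


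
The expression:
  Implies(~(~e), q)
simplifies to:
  q | ~e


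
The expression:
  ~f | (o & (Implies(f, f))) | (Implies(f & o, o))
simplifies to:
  True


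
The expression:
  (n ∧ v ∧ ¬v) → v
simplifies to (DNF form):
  True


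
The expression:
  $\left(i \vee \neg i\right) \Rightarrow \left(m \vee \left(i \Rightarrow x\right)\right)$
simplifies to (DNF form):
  $m \vee x \vee \neg i$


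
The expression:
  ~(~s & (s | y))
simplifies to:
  s | ~y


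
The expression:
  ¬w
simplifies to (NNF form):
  ¬w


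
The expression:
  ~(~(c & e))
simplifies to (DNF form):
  c & e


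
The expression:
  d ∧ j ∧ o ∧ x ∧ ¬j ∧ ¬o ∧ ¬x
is never true.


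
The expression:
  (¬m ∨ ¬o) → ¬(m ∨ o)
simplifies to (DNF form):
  (m ∧ o) ∨ (¬m ∧ ¬o)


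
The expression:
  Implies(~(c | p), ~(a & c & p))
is always true.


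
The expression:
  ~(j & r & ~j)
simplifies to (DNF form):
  True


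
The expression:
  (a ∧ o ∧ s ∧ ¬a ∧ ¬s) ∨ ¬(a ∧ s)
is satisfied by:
  {s: False, a: False}
  {a: True, s: False}
  {s: True, a: False}


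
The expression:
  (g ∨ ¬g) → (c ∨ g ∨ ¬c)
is always true.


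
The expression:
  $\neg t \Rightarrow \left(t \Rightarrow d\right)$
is always true.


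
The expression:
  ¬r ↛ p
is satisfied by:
  {p: True, r: False}
  {r: False, p: False}
  {r: True, p: True}


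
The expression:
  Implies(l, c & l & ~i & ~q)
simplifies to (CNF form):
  (c | ~l) & (~i | ~l) & (~l | ~q)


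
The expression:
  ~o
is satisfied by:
  {o: False}


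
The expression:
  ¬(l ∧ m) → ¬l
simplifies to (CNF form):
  m ∨ ¬l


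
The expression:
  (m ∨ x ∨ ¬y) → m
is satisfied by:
  {y: True, m: True, x: False}
  {m: True, x: False, y: False}
  {y: True, m: True, x: True}
  {m: True, x: True, y: False}
  {y: True, x: False, m: False}


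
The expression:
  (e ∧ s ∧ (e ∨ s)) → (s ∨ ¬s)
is always true.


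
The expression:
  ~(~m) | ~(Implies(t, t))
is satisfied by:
  {m: True}


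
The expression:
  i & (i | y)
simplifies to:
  i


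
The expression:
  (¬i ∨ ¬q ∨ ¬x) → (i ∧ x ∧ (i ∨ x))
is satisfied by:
  {i: True, x: True}


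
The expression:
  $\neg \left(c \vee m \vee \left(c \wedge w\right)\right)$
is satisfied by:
  {c: False, m: False}


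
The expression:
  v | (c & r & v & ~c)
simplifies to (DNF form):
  v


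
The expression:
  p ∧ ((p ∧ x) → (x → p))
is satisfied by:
  {p: True}


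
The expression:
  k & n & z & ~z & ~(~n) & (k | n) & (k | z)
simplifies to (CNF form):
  False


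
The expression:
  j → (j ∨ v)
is always true.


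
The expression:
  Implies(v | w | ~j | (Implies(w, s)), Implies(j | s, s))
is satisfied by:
  {s: True, j: False}
  {j: False, s: False}
  {j: True, s: True}


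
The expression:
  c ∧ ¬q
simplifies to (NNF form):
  c ∧ ¬q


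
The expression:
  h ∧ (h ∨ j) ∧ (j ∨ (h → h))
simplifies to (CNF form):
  h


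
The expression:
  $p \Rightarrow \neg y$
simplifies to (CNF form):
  $\neg p \vee \neg y$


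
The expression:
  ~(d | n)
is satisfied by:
  {n: False, d: False}


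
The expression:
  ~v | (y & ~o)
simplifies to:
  ~v | (y & ~o)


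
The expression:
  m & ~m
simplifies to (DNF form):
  False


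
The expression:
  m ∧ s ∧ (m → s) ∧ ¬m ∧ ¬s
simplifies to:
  False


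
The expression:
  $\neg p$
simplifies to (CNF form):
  $\neg p$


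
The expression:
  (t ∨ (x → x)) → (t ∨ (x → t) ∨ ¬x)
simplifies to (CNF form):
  t ∨ ¬x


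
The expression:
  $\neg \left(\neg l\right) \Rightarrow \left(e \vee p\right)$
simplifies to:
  $e \vee p \vee \neg l$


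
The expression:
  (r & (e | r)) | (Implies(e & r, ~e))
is always true.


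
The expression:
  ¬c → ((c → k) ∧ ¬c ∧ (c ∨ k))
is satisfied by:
  {k: True, c: True}
  {k: True, c: False}
  {c: True, k: False}


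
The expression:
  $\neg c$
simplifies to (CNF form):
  $\neg c$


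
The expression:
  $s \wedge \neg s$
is never true.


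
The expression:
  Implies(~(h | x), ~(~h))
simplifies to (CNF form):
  h | x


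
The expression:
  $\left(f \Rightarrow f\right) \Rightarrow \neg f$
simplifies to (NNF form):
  $\neg f$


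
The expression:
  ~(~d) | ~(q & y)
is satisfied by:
  {d: True, q: False, y: False}
  {q: False, y: False, d: False}
  {y: True, d: True, q: False}
  {y: True, q: False, d: False}
  {d: True, q: True, y: False}
  {q: True, d: False, y: False}
  {y: True, q: True, d: True}


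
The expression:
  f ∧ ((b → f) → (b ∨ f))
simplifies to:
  f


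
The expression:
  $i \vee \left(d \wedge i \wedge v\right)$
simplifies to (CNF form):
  $i$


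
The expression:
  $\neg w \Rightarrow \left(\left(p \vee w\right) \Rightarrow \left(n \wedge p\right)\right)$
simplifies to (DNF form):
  $n \vee w \vee \neg p$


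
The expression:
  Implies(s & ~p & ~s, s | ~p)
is always true.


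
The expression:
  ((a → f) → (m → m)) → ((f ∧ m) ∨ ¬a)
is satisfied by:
  {m: True, f: True, a: False}
  {m: True, f: False, a: False}
  {f: True, m: False, a: False}
  {m: False, f: False, a: False}
  {a: True, m: True, f: True}


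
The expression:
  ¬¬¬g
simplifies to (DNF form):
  ¬g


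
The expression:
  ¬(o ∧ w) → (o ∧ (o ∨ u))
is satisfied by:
  {o: True}


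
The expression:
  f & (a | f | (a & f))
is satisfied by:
  {f: True}


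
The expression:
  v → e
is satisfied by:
  {e: True, v: False}
  {v: False, e: False}
  {v: True, e: True}


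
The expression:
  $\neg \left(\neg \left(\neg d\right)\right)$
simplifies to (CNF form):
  $\neg d$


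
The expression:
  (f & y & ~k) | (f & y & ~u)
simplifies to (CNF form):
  f & y & (~k | ~u)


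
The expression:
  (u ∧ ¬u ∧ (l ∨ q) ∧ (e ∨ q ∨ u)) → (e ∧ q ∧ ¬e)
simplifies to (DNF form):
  True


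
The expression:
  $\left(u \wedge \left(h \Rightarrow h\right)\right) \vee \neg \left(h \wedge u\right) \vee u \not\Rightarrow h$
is always true.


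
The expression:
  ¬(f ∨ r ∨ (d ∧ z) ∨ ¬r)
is never true.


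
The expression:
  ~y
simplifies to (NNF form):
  ~y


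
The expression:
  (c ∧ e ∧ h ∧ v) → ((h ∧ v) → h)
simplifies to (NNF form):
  True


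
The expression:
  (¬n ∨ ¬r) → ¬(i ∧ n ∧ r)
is always true.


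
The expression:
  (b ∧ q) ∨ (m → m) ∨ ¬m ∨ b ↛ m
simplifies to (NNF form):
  True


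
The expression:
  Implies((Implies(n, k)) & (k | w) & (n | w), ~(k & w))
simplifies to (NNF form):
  ~k | ~w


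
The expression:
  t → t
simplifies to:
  True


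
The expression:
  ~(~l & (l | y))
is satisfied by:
  {l: True, y: False}
  {y: False, l: False}
  {y: True, l: True}


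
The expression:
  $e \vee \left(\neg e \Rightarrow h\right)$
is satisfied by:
  {e: True, h: True}
  {e: True, h: False}
  {h: True, e: False}


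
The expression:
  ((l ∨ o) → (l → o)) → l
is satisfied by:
  {l: True}


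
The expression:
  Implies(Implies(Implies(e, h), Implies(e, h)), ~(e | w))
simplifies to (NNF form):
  ~e & ~w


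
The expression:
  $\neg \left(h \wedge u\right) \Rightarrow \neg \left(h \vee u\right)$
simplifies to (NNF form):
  $\left(h \wedge u\right) \vee \left(\neg h \wedge \neg u\right)$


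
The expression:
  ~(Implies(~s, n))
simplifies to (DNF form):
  ~n & ~s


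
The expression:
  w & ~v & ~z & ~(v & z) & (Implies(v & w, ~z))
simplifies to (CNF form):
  w & ~v & ~z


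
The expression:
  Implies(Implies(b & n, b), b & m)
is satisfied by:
  {m: True, b: True}


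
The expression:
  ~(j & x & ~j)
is always true.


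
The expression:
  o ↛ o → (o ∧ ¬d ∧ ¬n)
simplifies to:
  True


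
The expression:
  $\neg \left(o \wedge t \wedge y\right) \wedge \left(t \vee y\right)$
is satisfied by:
  {y: True, t: False, o: False}
  {y: True, o: True, t: False}
  {y: True, t: True, o: False}
  {t: True, o: False, y: False}
  {o: True, t: True, y: False}


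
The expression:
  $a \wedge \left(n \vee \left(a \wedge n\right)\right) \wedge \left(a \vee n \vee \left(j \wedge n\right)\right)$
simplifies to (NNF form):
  $a \wedge n$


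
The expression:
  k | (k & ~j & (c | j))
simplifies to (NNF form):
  k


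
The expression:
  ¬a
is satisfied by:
  {a: False}


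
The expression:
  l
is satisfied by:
  {l: True}


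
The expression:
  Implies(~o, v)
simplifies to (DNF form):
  o | v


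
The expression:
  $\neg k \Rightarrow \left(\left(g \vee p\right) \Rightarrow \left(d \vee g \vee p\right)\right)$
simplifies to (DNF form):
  $\text{True}$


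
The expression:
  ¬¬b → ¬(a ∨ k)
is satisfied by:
  {a: False, b: False, k: False}
  {k: True, a: False, b: False}
  {a: True, k: False, b: False}
  {k: True, a: True, b: False}
  {b: True, k: False, a: False}


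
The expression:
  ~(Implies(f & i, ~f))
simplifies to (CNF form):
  f & i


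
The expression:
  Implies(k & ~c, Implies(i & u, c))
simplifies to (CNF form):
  c | ~i | ~k | ~u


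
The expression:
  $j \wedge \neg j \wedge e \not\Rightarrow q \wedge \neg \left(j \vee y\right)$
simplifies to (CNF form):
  $\text{False}$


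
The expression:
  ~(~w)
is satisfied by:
  {w: True}


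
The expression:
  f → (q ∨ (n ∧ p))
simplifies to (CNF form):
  (n ∨ q ∨ ¬f) ∧ (p ∨ q ∨ ¬f)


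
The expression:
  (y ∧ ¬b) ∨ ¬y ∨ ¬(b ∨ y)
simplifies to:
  ¬b ∨ ¬y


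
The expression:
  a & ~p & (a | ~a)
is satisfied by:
  {a: True, p: False}


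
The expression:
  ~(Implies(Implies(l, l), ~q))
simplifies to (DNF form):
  q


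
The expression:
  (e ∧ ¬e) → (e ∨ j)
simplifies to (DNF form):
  True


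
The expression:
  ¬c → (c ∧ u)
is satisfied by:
  {c: True}


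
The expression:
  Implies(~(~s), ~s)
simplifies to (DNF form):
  ~s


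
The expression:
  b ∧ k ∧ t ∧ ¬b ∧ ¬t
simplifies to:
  False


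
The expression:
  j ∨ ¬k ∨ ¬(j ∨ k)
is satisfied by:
  {j: True, k: False}
  {k: False, j: False}
  {k: True, j: True}


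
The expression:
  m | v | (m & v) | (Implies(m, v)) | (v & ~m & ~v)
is always true.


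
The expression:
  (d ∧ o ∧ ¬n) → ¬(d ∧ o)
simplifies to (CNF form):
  n ∨ ¬d ∨ ¬o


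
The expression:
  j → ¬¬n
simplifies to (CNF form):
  n ∨ ¬j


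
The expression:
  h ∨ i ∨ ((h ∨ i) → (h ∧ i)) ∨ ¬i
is always true.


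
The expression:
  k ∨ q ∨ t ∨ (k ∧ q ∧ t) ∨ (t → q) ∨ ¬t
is always true.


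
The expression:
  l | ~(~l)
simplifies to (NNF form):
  l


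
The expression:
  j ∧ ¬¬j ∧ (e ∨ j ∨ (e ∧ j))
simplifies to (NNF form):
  j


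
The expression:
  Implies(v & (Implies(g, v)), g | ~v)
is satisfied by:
  {g: True, v: False}
  {v: False, g: False}
  {v: True, g: True}


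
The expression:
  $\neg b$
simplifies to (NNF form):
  $\neg b$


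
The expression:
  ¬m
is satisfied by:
  {m: False}


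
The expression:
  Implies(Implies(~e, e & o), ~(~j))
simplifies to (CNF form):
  j | ~e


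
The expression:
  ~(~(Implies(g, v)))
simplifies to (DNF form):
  v | ~g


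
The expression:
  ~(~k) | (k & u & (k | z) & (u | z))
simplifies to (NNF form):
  k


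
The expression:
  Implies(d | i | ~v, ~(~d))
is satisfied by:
  {d: True, v: True, i: False}
  {d: True, v: False, i: False}
  {i: True, d: True, v: True}
  {i: True, d: True, v: False}
  {v: True, i: False, d: False}


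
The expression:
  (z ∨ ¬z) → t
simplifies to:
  t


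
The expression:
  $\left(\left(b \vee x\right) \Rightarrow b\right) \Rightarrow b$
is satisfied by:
  {b: True, x: True}
  {b: True, x: False}
  {x: True, b: False}


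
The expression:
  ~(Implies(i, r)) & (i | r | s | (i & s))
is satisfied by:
  {i: True, r: False}


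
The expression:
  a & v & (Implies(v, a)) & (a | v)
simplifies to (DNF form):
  a & v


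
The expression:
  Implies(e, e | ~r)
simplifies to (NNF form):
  True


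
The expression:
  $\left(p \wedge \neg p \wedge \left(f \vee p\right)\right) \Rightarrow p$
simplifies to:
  $\text{True}$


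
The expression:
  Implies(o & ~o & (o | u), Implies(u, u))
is always true.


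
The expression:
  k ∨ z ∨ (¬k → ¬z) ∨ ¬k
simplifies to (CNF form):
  True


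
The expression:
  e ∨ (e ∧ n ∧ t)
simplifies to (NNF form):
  e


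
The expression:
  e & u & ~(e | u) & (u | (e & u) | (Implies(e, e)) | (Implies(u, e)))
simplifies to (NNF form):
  False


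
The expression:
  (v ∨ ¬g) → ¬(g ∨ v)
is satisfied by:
  {v: False}


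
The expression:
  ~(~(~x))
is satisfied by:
  {x: False}


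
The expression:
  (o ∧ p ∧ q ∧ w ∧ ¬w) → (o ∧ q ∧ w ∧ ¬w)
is always true.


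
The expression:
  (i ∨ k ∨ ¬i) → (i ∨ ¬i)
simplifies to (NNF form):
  True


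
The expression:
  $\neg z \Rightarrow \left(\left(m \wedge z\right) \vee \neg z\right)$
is always true.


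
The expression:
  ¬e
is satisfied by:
  {e: False}


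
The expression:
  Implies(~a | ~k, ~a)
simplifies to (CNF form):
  k | ~a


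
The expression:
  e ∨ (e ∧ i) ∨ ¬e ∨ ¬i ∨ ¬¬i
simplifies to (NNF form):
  True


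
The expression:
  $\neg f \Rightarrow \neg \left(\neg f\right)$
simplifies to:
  $f$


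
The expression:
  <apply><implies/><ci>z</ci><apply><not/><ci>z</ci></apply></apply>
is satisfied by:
  {z: False}


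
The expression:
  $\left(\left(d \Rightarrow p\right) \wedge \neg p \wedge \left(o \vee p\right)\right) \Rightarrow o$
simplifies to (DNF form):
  $\text{True}$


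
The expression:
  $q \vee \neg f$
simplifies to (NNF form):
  $q \vee \neg f$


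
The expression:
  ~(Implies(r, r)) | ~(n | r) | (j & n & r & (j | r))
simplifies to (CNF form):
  (j | ~r) & (n | ~r) & (r | ~n)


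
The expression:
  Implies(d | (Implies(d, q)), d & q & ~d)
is never true.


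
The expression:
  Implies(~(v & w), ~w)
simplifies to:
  v | ~w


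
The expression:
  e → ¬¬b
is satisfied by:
  {b: True, e: False}
  {e: False, b: False}
  {e: True, b: True}


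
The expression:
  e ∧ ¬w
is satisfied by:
  {e: True, w: False}


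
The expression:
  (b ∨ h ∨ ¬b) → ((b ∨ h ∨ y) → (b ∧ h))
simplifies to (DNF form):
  (b ∧ h) ∨ (b ∧ ¬b) ∨ (b ∧ h ∧ ¬h) ∨ (b ∧ h ∧ ¬y) ∨ (b ∧ ¬b ∧ ¬h) ∨ (b ∧ ¬b ∧ ¬y) ∨ (h ∧ ¬h ∧ ¬y) ∨ (¬b ∧ ¬h ∧ ¬y)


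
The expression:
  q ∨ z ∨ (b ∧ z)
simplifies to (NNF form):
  q ∨ z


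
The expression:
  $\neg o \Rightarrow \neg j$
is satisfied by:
  {o: True, j: False}
  {j: False, o: False}
  {j: True, o: True}


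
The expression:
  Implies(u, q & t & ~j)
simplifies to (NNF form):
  ~u | (q & t & ~j)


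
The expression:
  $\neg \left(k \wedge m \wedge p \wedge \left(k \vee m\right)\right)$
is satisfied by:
  {p: False, k: False, m: False}
  {m: True, p: False, k: False}
  {k: True, p: False, m: False}
  {m: True, k: True, p: False}
  {p: True, m: False, k: False}
  {m: True, p: True, k: False}
  {k: True, p: True, m: False}


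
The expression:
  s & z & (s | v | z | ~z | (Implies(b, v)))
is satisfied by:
  {z: True, s: True}


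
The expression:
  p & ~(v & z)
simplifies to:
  p & (~v | ~z)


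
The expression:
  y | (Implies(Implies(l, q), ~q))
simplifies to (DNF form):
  y | ~q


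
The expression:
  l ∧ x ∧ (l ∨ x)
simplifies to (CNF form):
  l ∧ x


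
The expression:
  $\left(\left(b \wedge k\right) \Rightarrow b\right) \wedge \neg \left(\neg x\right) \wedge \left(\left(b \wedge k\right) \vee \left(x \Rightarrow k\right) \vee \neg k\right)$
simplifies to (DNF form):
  $x$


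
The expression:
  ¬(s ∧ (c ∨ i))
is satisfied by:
  {c: False, s: False, i: False}
  {i: True, c: False, s: False}
  {c: True, i: False, s: False}
  {i: True, c: True, s: False}
  {s: True, i: False, c: False}


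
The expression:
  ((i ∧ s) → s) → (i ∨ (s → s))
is always true.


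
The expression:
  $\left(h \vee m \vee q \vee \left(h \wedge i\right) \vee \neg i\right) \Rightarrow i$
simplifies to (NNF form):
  $i$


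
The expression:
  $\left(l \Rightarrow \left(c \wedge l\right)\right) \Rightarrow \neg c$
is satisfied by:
  {c: False}


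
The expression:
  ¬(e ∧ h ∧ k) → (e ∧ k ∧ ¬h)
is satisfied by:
  {e: True, k: True}


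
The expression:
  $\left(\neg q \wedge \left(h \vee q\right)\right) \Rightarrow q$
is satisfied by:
  {q: True, h: False}
  {h: False, q: False}
  {h: True, q: True}


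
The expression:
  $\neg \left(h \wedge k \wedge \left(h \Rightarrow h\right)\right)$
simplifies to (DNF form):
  $\neg h \vee \neg k$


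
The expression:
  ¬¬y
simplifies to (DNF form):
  y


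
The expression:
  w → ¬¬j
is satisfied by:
  {j: True, w: False}
  {w: False, j: False}
  {w: True, j: True}


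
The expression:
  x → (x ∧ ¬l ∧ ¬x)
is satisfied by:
  {x: False}


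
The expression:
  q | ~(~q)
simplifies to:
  q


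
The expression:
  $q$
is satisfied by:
  {q: True}


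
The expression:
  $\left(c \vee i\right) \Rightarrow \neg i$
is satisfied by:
  {i: False}


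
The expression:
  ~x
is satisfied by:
  {x: False}


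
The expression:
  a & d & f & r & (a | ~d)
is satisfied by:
  {r: True, a: True, d: True, f: True}


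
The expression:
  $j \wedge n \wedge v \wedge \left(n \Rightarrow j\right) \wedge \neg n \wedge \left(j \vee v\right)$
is never true.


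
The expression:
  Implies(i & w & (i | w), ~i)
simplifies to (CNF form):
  ~i | ~w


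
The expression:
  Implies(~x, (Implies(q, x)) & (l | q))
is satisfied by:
  {x: True, l: True, q: False}
  {x: True, q: False, l: False}
  {x: True, l: True, q: True}
  {x: True, q: True, l: False}
  {l: True, q: False, x: False}


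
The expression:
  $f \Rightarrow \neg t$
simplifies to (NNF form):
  $\neg f \vee \neg t$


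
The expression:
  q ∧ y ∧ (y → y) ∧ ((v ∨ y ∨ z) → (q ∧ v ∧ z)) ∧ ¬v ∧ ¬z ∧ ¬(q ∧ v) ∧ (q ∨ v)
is never true.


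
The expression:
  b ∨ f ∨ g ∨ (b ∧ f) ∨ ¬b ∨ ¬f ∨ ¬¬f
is always true.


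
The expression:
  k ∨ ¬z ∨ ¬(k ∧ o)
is always true.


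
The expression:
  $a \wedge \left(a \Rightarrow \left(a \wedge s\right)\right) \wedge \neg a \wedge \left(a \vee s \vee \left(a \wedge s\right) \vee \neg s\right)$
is never true.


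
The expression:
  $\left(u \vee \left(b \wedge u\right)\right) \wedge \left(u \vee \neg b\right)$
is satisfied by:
  {u: True}


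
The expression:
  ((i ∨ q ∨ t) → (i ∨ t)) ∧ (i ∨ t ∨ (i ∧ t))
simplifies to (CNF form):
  i ∨ t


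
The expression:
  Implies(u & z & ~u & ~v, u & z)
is always true.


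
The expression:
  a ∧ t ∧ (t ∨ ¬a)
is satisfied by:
  {t: True, a: True}


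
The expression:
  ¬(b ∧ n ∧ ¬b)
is always true.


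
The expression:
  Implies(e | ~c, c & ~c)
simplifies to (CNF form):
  c & ~e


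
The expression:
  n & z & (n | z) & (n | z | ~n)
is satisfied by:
  {z: True, n: True}


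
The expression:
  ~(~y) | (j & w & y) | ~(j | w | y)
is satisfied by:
  {y: True, w: False, j: False}
  {j: True, y: True, w: False}
  {y: True, w: True, j: False}
  {j: True, y: True, w: True}
  {j: False, w: False, y: False}


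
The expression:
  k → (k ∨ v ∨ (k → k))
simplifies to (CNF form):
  True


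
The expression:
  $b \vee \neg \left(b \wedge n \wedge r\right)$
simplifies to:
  $\text{True}$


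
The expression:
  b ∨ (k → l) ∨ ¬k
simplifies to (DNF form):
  b ∨ l ∨ ¬k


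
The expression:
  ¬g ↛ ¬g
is never true.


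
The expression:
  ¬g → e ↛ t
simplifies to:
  g ∨ (e ∧ ¬t)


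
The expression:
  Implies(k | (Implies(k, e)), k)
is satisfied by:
  {k: True}


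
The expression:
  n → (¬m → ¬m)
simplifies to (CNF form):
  True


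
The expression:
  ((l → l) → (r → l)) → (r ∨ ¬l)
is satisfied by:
  {r: True, l: False}
  {l: False, r: False}
  {l: True, r: True}


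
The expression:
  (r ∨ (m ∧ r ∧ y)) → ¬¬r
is always true.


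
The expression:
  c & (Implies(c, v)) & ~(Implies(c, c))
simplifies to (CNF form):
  False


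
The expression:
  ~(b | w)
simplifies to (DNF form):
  ~b & ~w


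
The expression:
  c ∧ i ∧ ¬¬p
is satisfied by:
  {c: True, i: True, p: True}


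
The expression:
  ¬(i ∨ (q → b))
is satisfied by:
  {q: True, i: False, b: False}


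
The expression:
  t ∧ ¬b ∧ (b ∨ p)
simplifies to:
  p ∧ t ∧ ¬b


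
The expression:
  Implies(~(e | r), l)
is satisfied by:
  {r: True, l: True, e: True}
  {r: True, l: True, e: False}
  {r: True, e: True, l: False}
  {r: True, e: False, l: False}
  {l: True, e: True, r: False}
  {l: True, e: False, r: False}
  {e: True, l: False, r: False}
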